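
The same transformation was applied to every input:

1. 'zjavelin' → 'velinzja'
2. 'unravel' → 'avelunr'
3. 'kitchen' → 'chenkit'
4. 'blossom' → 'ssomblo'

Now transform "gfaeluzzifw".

The rule is to move the first 3 characters to the end (rotate left by 3).
"gfaeluzzifw" → "eluzzifwgfa".

eluzzifwgfa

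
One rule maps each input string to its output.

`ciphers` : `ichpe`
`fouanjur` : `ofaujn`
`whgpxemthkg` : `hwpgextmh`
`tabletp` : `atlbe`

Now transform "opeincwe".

poiecn

Looking at the pairs, the operation is to delete the last 2 characters, then swap each adjacent pair of characters (1↔2, 3↔4, ...).
Doing the same to "opeincwe": "poiecn".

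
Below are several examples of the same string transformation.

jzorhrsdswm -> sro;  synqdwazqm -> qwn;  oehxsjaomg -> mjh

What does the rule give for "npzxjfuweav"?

efz

Looking at the pairs, the operation is to keep one character in every 3, starting at position 3 (positions 3rd, 6th, 9th, ...), then reverse the string.
Applying both steps to "npzxjfuweav": "zfe", then "efz".
(Check on "jzorhrsdswm": → "ors" → "sro" ✓)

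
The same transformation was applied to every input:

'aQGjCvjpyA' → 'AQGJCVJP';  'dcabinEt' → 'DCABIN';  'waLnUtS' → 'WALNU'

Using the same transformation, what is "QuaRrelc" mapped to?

The rule is to delete the last 2 characters, then convert every letter to uppercase.
"QuaRrelc" → "QuaRre" → "QUARRE".

QUARRE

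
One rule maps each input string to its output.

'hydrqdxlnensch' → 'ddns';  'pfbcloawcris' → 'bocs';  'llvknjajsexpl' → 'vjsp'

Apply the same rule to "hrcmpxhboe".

cxo

Rule — keep one character in every 3, starting at position 3 (positions 3rd, 6th, 9th, ...).
"hrcmpxhboe" → "cxo".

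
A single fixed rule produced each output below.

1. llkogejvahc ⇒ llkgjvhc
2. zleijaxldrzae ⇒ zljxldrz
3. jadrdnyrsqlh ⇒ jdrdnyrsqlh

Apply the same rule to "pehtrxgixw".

What's happening: remove every vowel.
For "pehtrxgixw" the result is "phtrxgxw".

phtrxgxw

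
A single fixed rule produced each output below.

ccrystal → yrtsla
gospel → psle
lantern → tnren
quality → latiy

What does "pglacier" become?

alicre

What's happening: delete the first 2 characters, then swap each adjacent pair of characters (1↔2, 3↔4, ...).
"pglacier" → "lacier" → "alicre".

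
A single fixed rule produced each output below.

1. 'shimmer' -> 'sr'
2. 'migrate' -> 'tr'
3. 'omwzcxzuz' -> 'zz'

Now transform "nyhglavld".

Rule — sort the characters into reverse alphabetical order, then keep only the first 2 characters.
Working it through for "nyhglavld": intermediate "yvnllhgda", final "yv".

yv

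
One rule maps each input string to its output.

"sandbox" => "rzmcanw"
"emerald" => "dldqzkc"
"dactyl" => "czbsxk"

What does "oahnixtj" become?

In each case the input is transformed by: shift every letter 1 place backward in the alphabet (wrapping around).
On "oahnixtj" that produces "nzgmhwsi".

nzgmhwsi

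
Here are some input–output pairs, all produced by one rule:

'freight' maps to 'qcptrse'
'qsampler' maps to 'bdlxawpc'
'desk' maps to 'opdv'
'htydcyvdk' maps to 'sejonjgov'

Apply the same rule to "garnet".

rlcype

The rule is to shift every letter 11 places forward in the alphabet (wrapping around).
So "garnet" becomes "rlcype".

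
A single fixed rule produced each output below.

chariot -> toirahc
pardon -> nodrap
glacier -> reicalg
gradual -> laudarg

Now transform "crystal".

latsyrc

The transformation: reverse the string.
So "crystal" becomes "latsyrc".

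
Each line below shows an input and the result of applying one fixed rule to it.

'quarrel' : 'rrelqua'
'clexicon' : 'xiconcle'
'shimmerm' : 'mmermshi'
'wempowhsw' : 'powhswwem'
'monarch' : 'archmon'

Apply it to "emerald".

Each output is the input with this applied: move the first 3 characters to the end (rotate left by 3).
For "emerald" the result is "raldeme".

raldeme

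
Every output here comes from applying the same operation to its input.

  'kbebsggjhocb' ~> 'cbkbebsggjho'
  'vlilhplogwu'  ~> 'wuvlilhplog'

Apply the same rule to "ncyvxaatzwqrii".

Rule — move the last 2 characters to the front (rotate right by 2).
"ncyvxaatzwqrii" → "iincyvxaatzwqr".

iincyvxaatzwqr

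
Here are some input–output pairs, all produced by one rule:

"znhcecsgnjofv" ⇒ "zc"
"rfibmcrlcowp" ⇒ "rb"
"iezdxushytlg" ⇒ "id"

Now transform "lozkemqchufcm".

The pattern: keep one character in every 3, starting at position 1 (positions 1st, 4th, 7th, ...), then keep only the first 2 characters.
"lozkemqchufcm" → "lkqum" → "lk".

lk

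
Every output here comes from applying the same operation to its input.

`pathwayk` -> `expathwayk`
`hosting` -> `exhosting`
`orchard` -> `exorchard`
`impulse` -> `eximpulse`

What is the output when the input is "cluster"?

Each output is the input with this applied: prepend "ex".
Applying that to "cluster" gives "excluster".

excluster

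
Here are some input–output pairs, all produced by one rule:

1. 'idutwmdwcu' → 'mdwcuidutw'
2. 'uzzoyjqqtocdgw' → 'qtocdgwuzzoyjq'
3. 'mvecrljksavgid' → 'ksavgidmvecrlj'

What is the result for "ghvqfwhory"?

whoryghvqf

Rule — swap the front and back halves of the string.
Doing the same to "ghvqfwhory": "whoryghvqf".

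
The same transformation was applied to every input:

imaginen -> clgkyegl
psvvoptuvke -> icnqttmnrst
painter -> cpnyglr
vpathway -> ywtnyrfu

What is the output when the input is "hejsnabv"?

ztfchqly

What's happening: shift every letter 2 places backward in the alphabet (wrapping around), then move the last 2 characters to the front (rotate right by 2).
"hejsnabv" → "fchqlyzt" → "ztfchqly".
(Check on "imaginen": → "gkyeglcl" → "clgkyegl" ✓)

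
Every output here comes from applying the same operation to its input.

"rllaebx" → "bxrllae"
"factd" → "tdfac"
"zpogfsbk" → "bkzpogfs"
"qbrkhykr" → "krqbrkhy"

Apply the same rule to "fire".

The pattern: move the last 2 characters to the front (rotate right by 2).
"fire" → "refi".

refi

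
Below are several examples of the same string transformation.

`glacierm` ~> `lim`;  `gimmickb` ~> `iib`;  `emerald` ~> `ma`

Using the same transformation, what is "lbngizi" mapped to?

bi

The transformation: keep one character in every 3, starting at position 2 (positions 2nd, 5th, 8th, ...).
Doing the same to "lbngizi": "bi".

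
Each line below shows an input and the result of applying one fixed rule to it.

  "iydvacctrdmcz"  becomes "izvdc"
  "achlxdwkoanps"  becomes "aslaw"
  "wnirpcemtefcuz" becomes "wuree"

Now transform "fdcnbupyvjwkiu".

finjp

Looking at the pairs, the operation is to keep one character in every 3, starting at position 1 (positions 1st, 4th, 7th, ...), then take characters alternately from the front and the back (1st, last, 2nd, 2nd-last, ...).
On "fdcnbupyvjwkiu" that produces "finjp".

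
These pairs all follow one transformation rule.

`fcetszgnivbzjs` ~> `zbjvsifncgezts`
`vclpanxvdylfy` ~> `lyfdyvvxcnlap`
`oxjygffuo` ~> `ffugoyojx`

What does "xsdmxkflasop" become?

saolpfxksxdm

What's happening: move the last 3 characters to the front (rotate right by 3), then take characters alternately from the front and the back (1st, last, 2nd, 2nd-last, ...).
For "xsdmxkflasop", step one produces "sopxsdmxkfla"; step two turns that into "saolpfxksxdm".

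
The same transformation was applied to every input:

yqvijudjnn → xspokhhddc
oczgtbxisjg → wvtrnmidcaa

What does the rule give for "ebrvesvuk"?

In each case the input is transformed by: shift every letter 6 places backward in the alphabet (wrapping around), then sort the characters into reverse alphabetical order.
Doing the same to "ebrvesvuk": "yyvppomle".
(Check on "oczgtbxisjg": → "iwtanvrcmda" → "wvtrnmidcaa" ✓)

yyvppomle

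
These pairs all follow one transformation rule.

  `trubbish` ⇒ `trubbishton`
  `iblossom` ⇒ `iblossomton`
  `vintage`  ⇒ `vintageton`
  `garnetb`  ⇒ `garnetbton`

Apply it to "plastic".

The rule is to append "ton".
"plastic" → "plasticton".

plasticton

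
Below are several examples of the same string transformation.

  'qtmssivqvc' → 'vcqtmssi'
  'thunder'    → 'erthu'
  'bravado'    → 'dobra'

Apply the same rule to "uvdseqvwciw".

Rule — move the last 2 characters to the front (rotate right by 2), then delete the last 2 characters.
On "uvdseqvwciw": the first step gives "iwuvdseqvwc", and the second then gives "iwuvdseqv".

iwuvdseqv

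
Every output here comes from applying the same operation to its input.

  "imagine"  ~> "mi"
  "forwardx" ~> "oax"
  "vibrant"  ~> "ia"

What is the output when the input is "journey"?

on

In each case the input is transformed by: keep one character in every 3, starting at position 2 (positions 2nd, 5th, 8th, ...).
Doing the same to "journey": "on".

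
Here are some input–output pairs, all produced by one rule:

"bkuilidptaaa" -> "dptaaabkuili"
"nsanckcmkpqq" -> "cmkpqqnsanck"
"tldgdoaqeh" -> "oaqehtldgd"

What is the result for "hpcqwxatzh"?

xatzhhpcqw

In each case the input is transformed by: swap the front and back halves of the string.
Doing the same to "hpcqwxatzh": "xatzhhpcqw".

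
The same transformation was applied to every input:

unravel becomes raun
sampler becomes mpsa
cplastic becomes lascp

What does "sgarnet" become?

The transformation: delete the last 3 characters, then move the first 2 characters to the end (rotate left by 2).
For "sgarnet", step one produces "sgar"; step two turns that into "arsg".

arsg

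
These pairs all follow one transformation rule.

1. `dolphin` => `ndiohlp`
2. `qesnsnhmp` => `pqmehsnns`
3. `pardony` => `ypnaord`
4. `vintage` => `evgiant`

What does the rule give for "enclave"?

eevnacl

Rule — take characters alternately from the front and the back (1st, last, 2nd, 2nd-last, ...), then swap each adjacent pair of characters (1↔2, 3↔4, ...).
Starting from "enclave": after the first operation, "eenvcal"; after the second, "eevnacl".
(Check on "dolphin": → "dnoilhp" → "ndiohlp" ✓)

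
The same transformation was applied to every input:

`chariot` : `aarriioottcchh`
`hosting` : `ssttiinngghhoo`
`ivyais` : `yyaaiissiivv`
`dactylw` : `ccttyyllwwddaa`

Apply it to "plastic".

Each output is the input with this applied: move the first 2 characters to the end (rotate left by 2), then double every character.
On "plastic": the first step gives "asticpl", and the second then gives "aassttiiccppll".

aassttiiccppll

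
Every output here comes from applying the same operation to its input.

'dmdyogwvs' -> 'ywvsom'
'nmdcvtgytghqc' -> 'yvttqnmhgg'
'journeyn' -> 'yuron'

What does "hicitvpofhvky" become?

yvvtpokiih

What's happening: sort the characters into reverse alphabetical order, then delete the last 3 characters.
For "hicitvpofhvky", step one produces "yvvtpokiihhfc"; step two turns that into "yvvtpokiih".
(Check on "dmdyogwvs": → "ywvsomgdd" → "ywvsom" ✓)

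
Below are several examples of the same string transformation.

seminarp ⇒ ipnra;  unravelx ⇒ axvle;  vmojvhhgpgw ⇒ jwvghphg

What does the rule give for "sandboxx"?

dxbxo

The pattern: delete the first 3 characters, then take characters alternately from the front and the back (1st, last, 2nd, 2nd-last, ...).
Starting from "sandboxx": after the first operation, "dboxx"; after the second, "dxbxo".
(Check on "vmojvhhgpgw": → "jvhhgpgw" → "jwvghphg" ✓)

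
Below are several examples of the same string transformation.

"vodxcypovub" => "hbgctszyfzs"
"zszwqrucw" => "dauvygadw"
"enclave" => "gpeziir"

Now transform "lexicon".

bmgsrpi

The transformation: shift every letter 4 places forward in the alphabet (wrapping around), then move the first 2 characters to the end (rotate left by 2).
For "lexicon" the result is "bmgsrpi".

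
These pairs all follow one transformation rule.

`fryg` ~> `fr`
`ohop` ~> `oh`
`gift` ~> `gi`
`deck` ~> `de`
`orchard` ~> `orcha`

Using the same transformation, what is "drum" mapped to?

dr

The rule is to delete the last 2 characters.
Doing the same to "drum": "dr".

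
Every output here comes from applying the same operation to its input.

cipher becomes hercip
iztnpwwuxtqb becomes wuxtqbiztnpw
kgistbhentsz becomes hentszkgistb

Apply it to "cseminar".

inarcsem

The pattern: swap the front and back halves of the string.
On "cseminar" that produces "inarcsem".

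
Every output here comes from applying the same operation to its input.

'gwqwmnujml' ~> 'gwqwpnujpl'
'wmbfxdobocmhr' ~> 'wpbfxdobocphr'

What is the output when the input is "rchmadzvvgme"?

The pattern: replace every "m" with "p".
So "rchmadzvvgme" becomes "rchpadzvvgpe".

rchpadzvvgpe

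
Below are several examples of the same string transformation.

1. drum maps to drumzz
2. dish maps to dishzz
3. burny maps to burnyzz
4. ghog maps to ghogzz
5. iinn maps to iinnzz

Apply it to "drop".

The rule is to append "zz".
For "drop" the result is "dropzz".

dropzz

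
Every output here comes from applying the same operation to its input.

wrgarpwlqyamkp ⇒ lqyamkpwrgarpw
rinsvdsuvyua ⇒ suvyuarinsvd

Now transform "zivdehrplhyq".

rplhyqzivdeh

The transformation: swap the front and back halves of the string.
For "zivdehrplhyq" the result is "rplhyqzivdeh".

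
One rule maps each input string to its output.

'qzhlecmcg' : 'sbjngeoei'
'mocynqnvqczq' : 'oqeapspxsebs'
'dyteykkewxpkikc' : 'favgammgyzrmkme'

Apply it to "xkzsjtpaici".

Looking at the pairs, the operation is to shift every letter 2 places forward in the alphabet (wrapping around).
Doing the same to "xkzsjtpaici": "zmbulvrckek".

zmbulvrckek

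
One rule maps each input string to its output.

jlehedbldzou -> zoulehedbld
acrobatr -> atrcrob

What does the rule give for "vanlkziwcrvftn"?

In each case the input is transformed by: delete the first character, then move the last 3 characters to the front (rotate right by 3).
"vanlkziwcrvftn" → "anlkziwcrvftn" → "ftnanlkziwcrv".

ftnanlkziwcrv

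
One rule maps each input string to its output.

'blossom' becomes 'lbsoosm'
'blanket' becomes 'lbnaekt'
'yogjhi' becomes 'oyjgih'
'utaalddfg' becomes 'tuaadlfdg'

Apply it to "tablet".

What's happening: swap each adjacent pair of characters (1↔2, 3↔4, ...).
"tablet" → "atlbte".

atlbte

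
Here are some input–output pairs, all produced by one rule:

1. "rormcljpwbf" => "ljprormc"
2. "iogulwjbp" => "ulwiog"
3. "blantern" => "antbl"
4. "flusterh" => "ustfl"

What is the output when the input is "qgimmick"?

Each output is the input with this applied: delete the last 3 characters, then move the last 3 characters to the front (rotate right by 3).
For "qgimmick", step one produces "qgimm"; step two turns that into "immqg".

immqg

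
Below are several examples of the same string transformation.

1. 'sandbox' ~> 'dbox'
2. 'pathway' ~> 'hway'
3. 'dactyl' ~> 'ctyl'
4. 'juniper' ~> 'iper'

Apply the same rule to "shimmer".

The pattern: keep only the last 4 characters.
"shimmer" → "mmer".

mmer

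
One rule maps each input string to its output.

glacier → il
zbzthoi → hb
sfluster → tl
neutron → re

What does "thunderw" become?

eu

The transformation: reverse the string, then keep one character in every 3, starting at position 3 (positions 3rd, 6th, 9th, ...).
For "thunderw", step one produces "wrednuht"; step two turns that into "eu".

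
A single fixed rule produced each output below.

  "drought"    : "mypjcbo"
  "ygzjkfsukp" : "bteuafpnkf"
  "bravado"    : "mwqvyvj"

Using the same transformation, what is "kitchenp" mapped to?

dfxozcki

The rule is to swap each adjacent pair of characters (1↔2, 3↔4, ...), then shift every letter 5 places backward in the alphabet (wrapping around).
Working it through for "kitchenp": intermediate "ikctehpn", final "dfxozcki".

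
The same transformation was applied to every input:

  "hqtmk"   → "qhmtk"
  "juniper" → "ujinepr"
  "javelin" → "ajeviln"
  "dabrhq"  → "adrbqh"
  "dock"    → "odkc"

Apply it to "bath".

Looking at the pairs, the operation is to swap each adjacent pair of characters (1↔2, 3↔4, ...).
"bath" → "abht".

abht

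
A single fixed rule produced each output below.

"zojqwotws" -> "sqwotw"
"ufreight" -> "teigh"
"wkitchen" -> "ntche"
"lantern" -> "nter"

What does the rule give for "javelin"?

The pattern: delete the first 3 characters, then move the last character to the front.
On "javelin": the first step gives "elin", and the second then gives "neli".

neli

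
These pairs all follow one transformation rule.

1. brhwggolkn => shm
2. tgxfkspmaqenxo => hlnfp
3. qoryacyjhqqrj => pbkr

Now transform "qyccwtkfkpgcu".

In each case the input is transformed by: keep one character in every 3, starting at position 2 (positions 2nd, 5th, 8th, ...), then shift every letter 1 place forward in the alphabet (wrapping around).
On "qyccwtkfkpgcu" that produces "zxgh".

zxgh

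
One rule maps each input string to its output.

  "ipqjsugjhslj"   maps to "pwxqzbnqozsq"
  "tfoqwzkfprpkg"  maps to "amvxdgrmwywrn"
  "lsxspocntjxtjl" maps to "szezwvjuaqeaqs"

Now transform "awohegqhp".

hdvolnxow

The rule is to shift every letter 7 places forward in the alphabet (wrapping around).
Doing the same to "awohegqhp": "hdvolnxow".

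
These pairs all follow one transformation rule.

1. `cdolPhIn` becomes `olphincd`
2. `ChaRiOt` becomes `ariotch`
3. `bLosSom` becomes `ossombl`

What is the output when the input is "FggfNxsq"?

gfnxsqfg

Each output is the input with this applied: move the first 2 characters to the end (rotate left by 2), then convert every letter to lowercase.
"FggfNxsq" → "gfNxsqFg" → "gfnxsqfg".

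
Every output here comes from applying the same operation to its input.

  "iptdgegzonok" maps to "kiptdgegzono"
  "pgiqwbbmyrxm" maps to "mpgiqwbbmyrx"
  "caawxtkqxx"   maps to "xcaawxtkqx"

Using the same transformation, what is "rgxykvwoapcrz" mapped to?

zrgxykvwoapcr

The pattern: move the last character to the front.
On "rgxykvwoapcrz" that produces "zrgxykvwoapcr".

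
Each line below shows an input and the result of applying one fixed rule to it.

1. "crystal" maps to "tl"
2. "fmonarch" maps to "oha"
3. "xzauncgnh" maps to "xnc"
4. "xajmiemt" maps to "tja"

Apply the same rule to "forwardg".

rga

Each output is the input with this applied: sort the characters into reverse alphabetical order, then keep one character in every 3, starting at position 2 (positions 2nd, 5th, 8th, ...).
For "forwardg", step one produces "wrrogfda"; step two turns that into "rga".
(Check on "fmonarch": → "ronmhfca" → "oha" ✓)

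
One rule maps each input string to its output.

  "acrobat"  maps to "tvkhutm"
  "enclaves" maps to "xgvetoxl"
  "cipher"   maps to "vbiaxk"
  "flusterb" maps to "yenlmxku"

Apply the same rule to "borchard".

uhkvatkw

What's happening: shift every letter 7 places backward in the alphabet (wrapping around).
On "borchard" that produces "uhkvatkw".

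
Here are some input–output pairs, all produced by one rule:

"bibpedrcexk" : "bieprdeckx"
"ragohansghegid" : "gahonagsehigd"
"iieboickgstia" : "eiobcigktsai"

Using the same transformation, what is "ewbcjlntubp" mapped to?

bwjcnlutpb

The transformation: delete the first character, then swap each adjacent pair of characters (1↔2, 3↔4, ...).
"ewbcjlntubp" → "wbcjlntubp" → "bwjcnlutpb".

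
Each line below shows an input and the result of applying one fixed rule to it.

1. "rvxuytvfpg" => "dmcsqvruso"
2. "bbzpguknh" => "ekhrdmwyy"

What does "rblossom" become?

jlppliyo

The pattern: reverse the string, then shift every letter 3 places backward in the alphabet (wrapping around).
On "rblossom": the first step gives "mossolbr", and the second then gives "jlppliyo".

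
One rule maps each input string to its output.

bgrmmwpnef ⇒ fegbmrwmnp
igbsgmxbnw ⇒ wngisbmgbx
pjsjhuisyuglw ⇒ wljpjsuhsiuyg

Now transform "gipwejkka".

Each output is the input with this applied: move the last 2 characters to the front (rotate right by 2), then swap each adjacent pair of characters (1↔2, 3↔4, ...).
For "gipwejkka" the result is "akigwpjek".

akigwpjek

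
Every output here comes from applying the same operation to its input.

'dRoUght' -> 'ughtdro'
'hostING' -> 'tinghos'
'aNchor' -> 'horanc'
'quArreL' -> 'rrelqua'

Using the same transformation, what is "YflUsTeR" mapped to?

Rule — move the first 3 characters to the end (rotate left by 3), then convert every letter to lowercase.
Applying both steps to "YflUsTeR": "UsTeRYfl", then "usteryfl".

usteryfl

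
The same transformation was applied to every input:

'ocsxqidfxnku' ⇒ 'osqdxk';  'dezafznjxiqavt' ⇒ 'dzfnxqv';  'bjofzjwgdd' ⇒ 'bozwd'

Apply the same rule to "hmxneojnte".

hxejt

Rule — keep every other character starting from the first (positions 1st, 3rd, 5th, ...).
So "hmxneojnte" becomes "hxejt".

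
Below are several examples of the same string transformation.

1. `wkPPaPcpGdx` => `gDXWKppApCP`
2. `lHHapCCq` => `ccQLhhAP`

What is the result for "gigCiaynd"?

YNDGIGcIA

What's happening: move the last 3 characters to the front (rotate right by 3), then flip the case of every letter.
"gigCiaynd" → "yndgigCia" → "YNDGIGcIA".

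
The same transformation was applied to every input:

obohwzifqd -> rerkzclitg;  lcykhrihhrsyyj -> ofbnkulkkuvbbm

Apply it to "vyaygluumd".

ybdbjoxxpg

Looking at the pairs, the operation is to shift every letter 3 places forward in the alphabet (wrapping around).
"vyaygluumd" → "ybdbjoxxpg".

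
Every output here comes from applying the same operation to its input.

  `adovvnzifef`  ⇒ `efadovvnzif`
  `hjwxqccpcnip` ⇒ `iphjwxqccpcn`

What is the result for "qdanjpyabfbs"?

bsqdanjpyabf

The transformation: move the last 2 characters to the front (rotate right by 2).
So "qdanjpyabfbs" becomes "bsqdanjpyabf".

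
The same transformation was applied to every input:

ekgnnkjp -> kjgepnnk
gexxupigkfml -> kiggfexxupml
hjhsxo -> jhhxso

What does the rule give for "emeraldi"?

Each output is the input with this applied: sort the characters into reverse alphabetical order, then swap the front and back halves of the string.
On "emeraldi": the first step gives "rmlieeda", and the second then gives "eedarmli".
(Check on "gexxupigkfml": → "xxupmlkiggfe" → "kiggfexxupml" ✓)

eedarmli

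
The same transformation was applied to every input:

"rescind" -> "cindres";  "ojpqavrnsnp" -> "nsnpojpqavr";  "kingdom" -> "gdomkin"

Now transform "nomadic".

The pattern: move the last character to the front, then move the last 3 characters to the front (rotate right by 3).
Starting from "nomadic": after the first operation, "cnomadi"; after the second, "adicnom".

adicnom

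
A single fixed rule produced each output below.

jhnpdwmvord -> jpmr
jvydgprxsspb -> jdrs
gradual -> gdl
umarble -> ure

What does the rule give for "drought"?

In each case the input is transformed by: keep one character in every 3, starting at position 1 (positions 1st, 4th, 7th, ...).
"drought" → "dut".

dut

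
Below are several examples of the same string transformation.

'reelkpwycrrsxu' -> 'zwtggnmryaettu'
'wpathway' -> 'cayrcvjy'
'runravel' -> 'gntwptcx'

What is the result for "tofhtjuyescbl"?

The pattern: shift every letter 2 places forward in the alphabet (wrapping around), then move the last 2 characters to the front (rotate right by 2).
On "tofhtjuyescbl": the first step gives "vqhjvlwaguedn", and the second then gives "dnvqhjvlwague".

dnvqhjvlwague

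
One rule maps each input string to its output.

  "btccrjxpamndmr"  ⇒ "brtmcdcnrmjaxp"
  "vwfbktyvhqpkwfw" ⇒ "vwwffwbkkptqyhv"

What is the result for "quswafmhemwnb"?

Rule — take characters alternately from the front and the back (1st, last, 2nd, 2nd-last, ...).
So "quswafmhemwnb" becomes "qbunswwmaefhm".

qbunswwmaefhm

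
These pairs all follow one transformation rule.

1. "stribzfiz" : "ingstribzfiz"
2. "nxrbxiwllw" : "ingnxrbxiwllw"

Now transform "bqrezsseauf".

In each case the input is transformed by: prepend "ing".
Doing the same to "bqrezsseauf": "ingbqrezsseauf".

ingbqrezsseauf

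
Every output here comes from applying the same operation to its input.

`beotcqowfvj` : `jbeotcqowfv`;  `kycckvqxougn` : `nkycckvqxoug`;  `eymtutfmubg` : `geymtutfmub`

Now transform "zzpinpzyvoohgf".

The transformation: move the last character to the front.
Doing the same to "zzpinpzyvoohgf": "fzzpinpzyvoohg".

fzzpinpzyvoohg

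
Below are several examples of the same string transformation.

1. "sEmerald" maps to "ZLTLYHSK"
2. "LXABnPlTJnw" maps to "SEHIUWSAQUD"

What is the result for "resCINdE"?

YLZJPUKL

What's happening: shift every letter 7 places forward in the alphabet (wrapping around), then convert every letter to uppercase.
Applying both steps to "resCINdE": "ylzJPUkL", then "YLZJPUKL".
(Check on "LXABnPlTJnw": → "SEHIuWsAQud" → "SEHIUWSAQUD" ✓)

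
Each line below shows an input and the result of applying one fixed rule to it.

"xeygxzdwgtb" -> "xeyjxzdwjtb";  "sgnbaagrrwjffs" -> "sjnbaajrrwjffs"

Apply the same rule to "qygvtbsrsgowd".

qyjvtbsrsjowd

What's happening: replace every "g" with "j".
"qygvtbsrsgowd" → "qyjvtbsrsjowd".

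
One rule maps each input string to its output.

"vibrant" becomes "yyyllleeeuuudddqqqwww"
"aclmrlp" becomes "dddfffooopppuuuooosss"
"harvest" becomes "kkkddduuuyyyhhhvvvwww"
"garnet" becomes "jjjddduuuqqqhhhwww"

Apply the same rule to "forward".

The pattern: shift every letter 3 places forward in the alphabet (wrapping around), then repeat every character 3 times.
Doing the same to "forward": "iiirrruuuzzzddduuuggg".

iiirrruuuzzzddduuuggg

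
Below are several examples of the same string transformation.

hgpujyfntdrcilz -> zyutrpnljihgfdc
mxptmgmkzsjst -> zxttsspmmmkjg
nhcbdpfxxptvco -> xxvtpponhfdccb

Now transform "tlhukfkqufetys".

The rule is to sort the characters into reverse alphabetical order.
"tlhukfkqufetys" → "yuuttsqlkkhffe".

yuuttsqlkkhffe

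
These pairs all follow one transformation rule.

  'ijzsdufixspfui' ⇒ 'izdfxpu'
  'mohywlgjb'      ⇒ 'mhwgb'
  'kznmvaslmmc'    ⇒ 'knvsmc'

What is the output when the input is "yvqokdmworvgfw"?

The rule is to keep every other character starting from the first (positions 1st, 3rd, 5th, ...).
"yvqokdmworvgfw" → "yqkmovf".

yqkmovf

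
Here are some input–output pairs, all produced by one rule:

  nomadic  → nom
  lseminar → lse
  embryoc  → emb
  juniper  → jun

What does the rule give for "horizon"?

hor

The transformation: keep only the first 3 characters.
So "horizon" becomes "hor".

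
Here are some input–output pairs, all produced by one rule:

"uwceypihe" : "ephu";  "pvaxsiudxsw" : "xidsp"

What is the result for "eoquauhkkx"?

The transformation: move the first 2 characters to the end (rotate left by 2), then keep every other character starting from the second (positions 2nd, 4th, 6th, ...).
For "eoquauhkkx", step one produces "quauhkkxeo"; step two turns that into "uukxo".

uukxo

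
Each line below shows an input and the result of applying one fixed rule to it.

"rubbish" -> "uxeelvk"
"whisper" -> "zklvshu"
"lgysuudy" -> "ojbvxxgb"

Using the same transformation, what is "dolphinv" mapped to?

The pattern: shift every letter 3 places forward in the alphabet (wrapping around).
So "dolphinv" becomes "grosklqy".

grosklqy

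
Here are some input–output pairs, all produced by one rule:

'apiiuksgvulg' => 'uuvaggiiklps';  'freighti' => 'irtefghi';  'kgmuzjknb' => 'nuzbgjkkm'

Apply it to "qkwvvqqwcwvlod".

The rule is to sort the characters into alphabetical order, then move the last 3 characters to the front (rotate right by 3).
Starting from "qkwvvqqwcwvlod": after the first operation, "cdkloqqqvvvwww"; after the second, "wwwcdkloqqqvvv".

wwwcdkloqqqvvv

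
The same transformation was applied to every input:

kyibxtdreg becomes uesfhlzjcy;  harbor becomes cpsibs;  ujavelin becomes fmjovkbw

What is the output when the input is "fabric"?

sjdgbc

Looking at the pairs, the operation is to swap the front and back halves of the string, then shift every letter 1 place forward in the alphabet (wrapping around).
So "fabric" becomes "sjdgbc".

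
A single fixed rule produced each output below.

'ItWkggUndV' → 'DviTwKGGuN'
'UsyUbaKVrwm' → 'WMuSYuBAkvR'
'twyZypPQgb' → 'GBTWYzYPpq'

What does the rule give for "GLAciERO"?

roglaCIe

The pattern: move the last 2 characters to the front (rotate right by 2), then flip the case of every letter.
For "GLAciERO", step one produces "ROGLAciE"; step two turns that into "roglaCIe".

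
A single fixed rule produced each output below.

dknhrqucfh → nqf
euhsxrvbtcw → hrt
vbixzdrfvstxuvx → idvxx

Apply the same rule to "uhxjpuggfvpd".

The rule is to keep one character in every 3, starting at position 3 (positions 3rd, 6th, 9th, ...).
Doing the same to "uhxjpuggfvpd": "xufd".

xufd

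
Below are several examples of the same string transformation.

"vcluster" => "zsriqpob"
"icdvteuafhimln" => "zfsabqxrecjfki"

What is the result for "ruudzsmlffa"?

Each output is the input with this applied: shift every letter 3 places backward in the alphabet (wrapping around), then swap each adjacent pair of characters (1↔2, 3↔4, ...).
Applying both steps to "ruudzsmlffa": "orrawpjiccx", then "roarpwijccx".

roarpwijccx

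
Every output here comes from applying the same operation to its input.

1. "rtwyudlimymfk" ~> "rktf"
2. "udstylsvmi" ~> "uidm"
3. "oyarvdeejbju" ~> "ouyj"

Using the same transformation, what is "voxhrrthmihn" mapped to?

vnoh

What's happening: take characters alternately from the front and the back (1st, last, 2nd, 2nd-last, ...), then keep only the first 4 characters.
For "voxhrrthmihn", step one produces "vnohxihmrhrt"; step two turns that into "vnoh".
(Check on "udstylsvmi": → "uidmsvtsyl" → "uidm" ✓)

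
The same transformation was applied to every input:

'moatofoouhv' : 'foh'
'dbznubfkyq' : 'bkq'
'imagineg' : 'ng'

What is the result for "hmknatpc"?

tc

The rule is to keep every other character starting from the second (positions 2nd, 4th, 6th, ...), then delete the first 2 characters.
Applying that to "hmknatpc" gives "tc".
(Check on "moatofoouhv": → "otfoh" → "foh" ✓)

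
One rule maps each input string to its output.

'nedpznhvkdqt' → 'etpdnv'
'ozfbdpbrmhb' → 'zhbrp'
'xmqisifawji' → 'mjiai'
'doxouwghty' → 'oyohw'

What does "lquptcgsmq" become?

qqpsc

What's happening: keep every other character starting from the second (positions 2nd, 4th, 6th, ...), then take characters alternately from the front and the back (1st, last, 2nd, 2nd-last, ...).
So "lquptcgsmq" becomes "qqpsc".
(Check on "xmqisifawji": → "miiaj" → "mjiai" ✓)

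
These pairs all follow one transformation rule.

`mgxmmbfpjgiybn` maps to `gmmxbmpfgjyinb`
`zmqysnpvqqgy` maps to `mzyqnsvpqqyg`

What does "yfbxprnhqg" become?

fyxbrphngq

What's happening: swap each adjacent pair of characters (1↔2, 3↔4, ...).
Applying that to "yfbxprnhqg" gives "fyxbrphngq".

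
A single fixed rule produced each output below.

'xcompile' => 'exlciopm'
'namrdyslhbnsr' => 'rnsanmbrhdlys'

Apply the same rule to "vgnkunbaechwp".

pvwghnckeuanb

Looking at the pairs, the operation is to take characters alternately from the front and the back (1st, last, 2nd, 2nd-last, ...), then swap each adjacent pair of characters (1↔2, 3↔4, ...).
"vgnkunbaechwp" → "pvwghnckeuanb".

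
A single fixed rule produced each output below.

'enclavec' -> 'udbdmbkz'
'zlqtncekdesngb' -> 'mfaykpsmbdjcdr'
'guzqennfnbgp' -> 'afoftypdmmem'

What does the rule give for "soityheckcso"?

Looking at the pairs, the operation is to shift every letter 1 place backward in the alphabet (wrapping around), then move the last 3 characters to the front (rotate right by 3).
Working it through for "soityheckcso": intermediate "rnhsxgdbjbrn", final "brnrnhsxgdbj".
(Check on "guzqennfnbgp": → "ftypdmmemafo" → "afoftypdmmem" ✓)

brnrnhsxgdbj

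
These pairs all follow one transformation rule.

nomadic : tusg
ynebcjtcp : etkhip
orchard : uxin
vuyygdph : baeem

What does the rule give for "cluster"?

What's happening: delete the last 3 characters, then shift every letter 6 places forward in the alphabet (wrapping around).
Starting from "cluster": after the first operation, "clus"; after the second, "iray".

iray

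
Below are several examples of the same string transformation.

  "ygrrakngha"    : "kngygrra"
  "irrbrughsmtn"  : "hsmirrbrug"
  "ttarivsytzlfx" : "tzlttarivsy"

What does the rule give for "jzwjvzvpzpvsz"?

zpvjzwjvzvp

The rule is to delete the last 2 characters, then move the last 3 characters to the front (rotate right by 3).
For "jzwjvzvpzpvsz", step one produces "jzwjvzvpzpv"; step two turns that into "zpvjzwjvzvp".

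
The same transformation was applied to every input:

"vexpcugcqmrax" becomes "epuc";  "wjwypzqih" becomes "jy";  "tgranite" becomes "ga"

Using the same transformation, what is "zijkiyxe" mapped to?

What's happening: keep every other character starting from the second (positions 2nd, 4th, 6th, ...), then delete the last 2 characters.
Working it through for "zijkiyxe": intermediate "ikye", final "ik".
(Check on "tgranite": → "gaie" → "ga" ✓)

ik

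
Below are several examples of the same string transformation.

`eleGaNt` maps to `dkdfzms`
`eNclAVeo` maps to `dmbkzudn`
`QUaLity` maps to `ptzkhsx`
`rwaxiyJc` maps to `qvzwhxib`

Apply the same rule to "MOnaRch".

What's happening: shift every letter 1 place backward in the alphabet (wrapping around), then convert every letter to lowercase.
Working it through for "MOnaRch": intermediate "LNmzQbg", final "lnmzqbg".

lnmzqbg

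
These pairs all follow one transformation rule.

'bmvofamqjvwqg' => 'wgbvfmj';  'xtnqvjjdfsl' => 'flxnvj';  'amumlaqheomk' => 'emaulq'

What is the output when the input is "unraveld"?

vlur

In each case the input is transformed by: keep every other character starting from the first (positions 1st, 3rd, 5th, ...), then move the last 2 characters to the front (rotate right by 2).
Applying both steps to "unraveld": "urvl", then "vlur".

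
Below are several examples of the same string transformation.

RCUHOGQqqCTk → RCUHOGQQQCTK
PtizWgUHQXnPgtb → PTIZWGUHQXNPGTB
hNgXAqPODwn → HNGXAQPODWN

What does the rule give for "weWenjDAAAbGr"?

WEWENJDAAABGR

Rule — convert every letter to uppercase.
Applying that to "weWenjDAAAbGr" gives "WEWENJDAAABGR".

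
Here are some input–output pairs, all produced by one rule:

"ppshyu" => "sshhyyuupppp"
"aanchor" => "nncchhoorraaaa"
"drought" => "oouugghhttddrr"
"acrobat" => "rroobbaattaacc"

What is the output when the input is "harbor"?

Looking at the pairs, the operation is to move the first 2 characters to the end (rotate left by 2), then double every character.
On "harbor": the first step gives "rborha", and the second then gives "rrbboorrhhaa".

rrbboorrhhaa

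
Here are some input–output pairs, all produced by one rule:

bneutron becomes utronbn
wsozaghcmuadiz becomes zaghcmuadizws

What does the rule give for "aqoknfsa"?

knfsaaq

The rule is to move the first 3 characters to the end (rotate left by 3), then delete the last character.
Working it through for "aqoknfsa": intermediate "knfsaaqo", final "knfsaaq".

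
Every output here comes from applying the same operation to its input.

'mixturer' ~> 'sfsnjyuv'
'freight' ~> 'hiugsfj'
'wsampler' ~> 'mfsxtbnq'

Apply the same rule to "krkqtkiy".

What's happening: shift every letter 1 place forward in the alphabet (wrapping around), then move the last 3 characters to the front (rotate right by 3).
For "krkqtkiy", step one produces "lslruljz"; step two turns that into "ljzlslru".

ljzlslru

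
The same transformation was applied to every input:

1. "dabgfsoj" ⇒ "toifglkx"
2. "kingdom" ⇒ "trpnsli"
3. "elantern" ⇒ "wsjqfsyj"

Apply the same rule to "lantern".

wsqfsyj

Looking at the pairs, the operation is to shift every letter 5 places forward in the alphabet (wrapping around), then move the last 2 characters to the front (rotate right by 2).
On "lantern": the first step gives "qfsyjws", and the second then gives "wsqfsyj".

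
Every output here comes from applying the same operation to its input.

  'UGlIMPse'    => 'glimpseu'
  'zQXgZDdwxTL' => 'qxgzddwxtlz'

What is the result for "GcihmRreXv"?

The pattern: move the first character to the end, then convert every letter to lowercase.
"GcihmRreXv" → "cihmRreXvG" → "cihmrrexvg".

cihmrrexvg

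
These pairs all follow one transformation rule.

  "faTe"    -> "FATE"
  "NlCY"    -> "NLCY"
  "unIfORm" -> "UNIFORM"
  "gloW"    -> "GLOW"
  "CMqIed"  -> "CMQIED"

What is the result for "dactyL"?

Rule — convert every letter to uppercase.
Doing the same to "dactyL": "DACTYL".

DACTYL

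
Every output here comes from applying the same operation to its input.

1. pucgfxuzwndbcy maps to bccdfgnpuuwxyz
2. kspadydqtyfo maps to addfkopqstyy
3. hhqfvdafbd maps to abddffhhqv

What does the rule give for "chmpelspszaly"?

acehllmppssyz

In each case the input is transformed by: sort the characters into alphabetical order.
Applying that to "chmpelspszaly" gives "acehllmppssyz".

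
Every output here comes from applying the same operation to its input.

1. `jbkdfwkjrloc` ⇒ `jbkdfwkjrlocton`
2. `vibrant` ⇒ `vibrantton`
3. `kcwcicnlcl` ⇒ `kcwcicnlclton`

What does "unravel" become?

Each output is the input with this applied: append "ton".
For "unravel" the result is "unravelton".

unravelton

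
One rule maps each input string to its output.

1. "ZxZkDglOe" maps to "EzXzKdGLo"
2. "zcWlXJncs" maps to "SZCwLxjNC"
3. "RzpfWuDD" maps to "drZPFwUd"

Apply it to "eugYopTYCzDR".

rEUGyOPtycZd

In each case the input is transformed by: move the last character to the front, then flip the case of every letter.
On "eugYopTYCzDR": the first step gives "ReugYopTYCzD", and the second then gives "rEUGyOPtycZd".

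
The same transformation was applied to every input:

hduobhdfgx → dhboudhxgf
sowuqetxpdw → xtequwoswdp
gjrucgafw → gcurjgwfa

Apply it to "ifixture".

txifieru

The rule is to move the last 3 characters to the front (rotate right by 3), then reverse the string.
Starting from "ifixture": after the first operation, "ureifixt"; after the second, "txifieru".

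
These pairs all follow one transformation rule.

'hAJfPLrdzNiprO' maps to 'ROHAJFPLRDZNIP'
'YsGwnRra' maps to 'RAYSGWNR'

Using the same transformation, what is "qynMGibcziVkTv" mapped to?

The rule is to move the last 2 characters to the front (rotate right by 2), then convert every letter to uppercase.
For "qynMGibcziVkTv", step one produces "TvqynMGibcziVk"; step two turns that into "TVQYNMGIBCZIVK".

TVQYNMGIBCZIVK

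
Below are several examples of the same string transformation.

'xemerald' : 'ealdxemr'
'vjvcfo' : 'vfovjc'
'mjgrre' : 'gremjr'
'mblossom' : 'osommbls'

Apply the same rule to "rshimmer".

The rule is to swap the front and back halves of the string, then swap the first and last characters.
Applying both steps to "rshimmer": "mmerrshi", then "imerrshm".
(Check on "xemerald": → "raldxeme" → "ealdxemr" ✓)

imerrshm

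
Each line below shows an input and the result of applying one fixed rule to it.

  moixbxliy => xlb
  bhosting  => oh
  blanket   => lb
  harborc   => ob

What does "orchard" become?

oc

The transformation: sort the characters into reverse alphabetical order, then keep one character in every 3, starting at position 3 (positions 3rd, 6th, 9th, ...).
For "orchard", step one produces "rrohdca"; step two turns that into "oc".
(Check on "blanket": → "tnlkeba" → "lb" ✓)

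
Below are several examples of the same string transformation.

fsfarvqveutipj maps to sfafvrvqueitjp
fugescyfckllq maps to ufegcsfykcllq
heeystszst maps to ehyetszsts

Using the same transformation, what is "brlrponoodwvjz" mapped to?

rbrlopondovwzj

What's happening: swap each adjacent pair of characters (1↔2, 3↔4, ...).
Doing the same to "brlrponoodwvjz": "rbrlopondovwzj".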